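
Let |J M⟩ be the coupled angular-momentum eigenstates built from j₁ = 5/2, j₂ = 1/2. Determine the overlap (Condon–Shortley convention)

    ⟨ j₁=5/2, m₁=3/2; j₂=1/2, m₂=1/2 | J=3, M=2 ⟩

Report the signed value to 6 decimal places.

+√(5/6) ≈ +0.912871

j₁+j₂−J=0  J+j₁−j₂=5  J−j₁+j₂=1  j₁+j₂+J+1=7
(j₁±m₁, j₂±m₂, J±M) = (4,1,1,0,5,1)
P² = 480
sum k=0..0:
  [0] +1/24 = 1/24
S = 1/24
C² = P²·S² = 5/6 ; C = +0.912871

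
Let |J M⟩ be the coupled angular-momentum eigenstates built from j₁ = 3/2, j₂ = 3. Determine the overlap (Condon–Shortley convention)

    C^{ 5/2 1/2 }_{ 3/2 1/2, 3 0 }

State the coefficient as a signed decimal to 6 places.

−√(6/35) ≈ -0.414039

triangle: 2!×1!×4!/8! = 48/40320
(j±m)!: 2!×1!×3!×3!×3!×2! = 864
prefactor² = (2J+1)×Δ×N² = 216/35
  k=0: +1/(0!×2!×1!×3!×0!×1!) = 1/12
  k=1: −1/(1!×1!×0!×2!×1!×2!) = -1/4
Σ = -1/6  ⇒  CG² = 216/35×(-1/6)² = 6/35
CG = −√(6/35) = -0.414039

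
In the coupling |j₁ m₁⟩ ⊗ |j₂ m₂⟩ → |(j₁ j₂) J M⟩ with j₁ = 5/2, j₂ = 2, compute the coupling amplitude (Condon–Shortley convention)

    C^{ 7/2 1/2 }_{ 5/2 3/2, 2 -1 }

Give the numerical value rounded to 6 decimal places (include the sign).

triangle: 1!·4!·3!/9! = 144/362880
(j±m)!: 4!·1!·1!·3!·4!·3! = 20736
prefactor² = (2J+1)·Δ·N² = 2304/35
  k=0: +1/(0!·1!·1!·1!·3!·2!) = 1/12
  k=1: −1/(1!·0!·0!·0!·4!·3!) = -1/144
Σ = 11/144  ⇒  CG² = 2304/35·11/144² = 121/315
CG = +√(121/315) = +0.619780

+√(121/315) = +0.619780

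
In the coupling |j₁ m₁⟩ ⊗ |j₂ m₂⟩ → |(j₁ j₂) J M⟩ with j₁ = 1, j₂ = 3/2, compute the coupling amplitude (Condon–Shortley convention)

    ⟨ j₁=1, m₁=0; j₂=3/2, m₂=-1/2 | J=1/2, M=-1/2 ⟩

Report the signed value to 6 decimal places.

triangle: 2!×0!×1!/4! = 2/24
(j±m)!: 1!×1!×1!×2!×0!×1! = 2
prefactor² = (2J+1)×Δ×N² = 1/3
  k=1: −1/(1!×1!×0!×0!×0!×1!) = -1
Σ = -1  ⇒  CG² = 1/3×(-1)² = 1/3
CG = −√(1/3) = -0.577350

-0.577350  (= −√(1/3))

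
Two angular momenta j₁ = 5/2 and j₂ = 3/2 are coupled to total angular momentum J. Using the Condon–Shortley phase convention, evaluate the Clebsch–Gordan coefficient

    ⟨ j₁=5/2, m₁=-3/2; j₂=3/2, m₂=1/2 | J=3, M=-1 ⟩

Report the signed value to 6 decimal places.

-0.639010

j₁+j₂−J=1  J+j₁−j₂=4  J−j₁+j₂=2  j₁+j₂+J+1=8
(j₁±m₁, j₂±m₂, J±M) = (1,4,2,1,2,4)
P² = 96/5
sum k=0..1:
  [0] +1/48 = 1/48
  [1] −1/6 = -1/6
S = -7/48
C² = P²·S² = 49/120 ; C = -0.639010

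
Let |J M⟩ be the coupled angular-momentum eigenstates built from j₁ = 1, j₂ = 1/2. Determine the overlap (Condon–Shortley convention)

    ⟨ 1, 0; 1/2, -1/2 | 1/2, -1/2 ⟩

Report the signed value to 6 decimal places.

+0.577350

j₁+j₂−J=1  J+j₁−j₂=1  J−j₁+j₂=0  j₁+j₂+J+1=3
(j₁±m₁, j₂±m₂, J±M) = (1,1,0,1,0,1)
P² = 1/3
sum k=0..0:
  [0] +1/1 = 1
S = 1
C² = P²·S² = 1/3 ; C = +0.577350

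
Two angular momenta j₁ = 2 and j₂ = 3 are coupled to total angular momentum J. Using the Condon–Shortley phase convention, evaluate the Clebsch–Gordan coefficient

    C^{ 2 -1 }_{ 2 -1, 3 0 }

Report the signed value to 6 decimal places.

+√(2/7) = +0.534522

triangle: 3!×1!×3!/8! = 36/40320
(j±m)!: 1!×3!×3!×3!×1!×3! = 1296
prefactor² = (2J+1)×Δ×N² = 81/14
  k=2: +1/(2!×1!×1!×1!×0!×2!) = 1/4
  k=3: −1/(3!×0!×0!×0!×1!×3!) = -1/36
Σ = 2/9  ⇒  CG² = 81/14×2/9² = 2/7
CG = +√(2/7) = +0.534522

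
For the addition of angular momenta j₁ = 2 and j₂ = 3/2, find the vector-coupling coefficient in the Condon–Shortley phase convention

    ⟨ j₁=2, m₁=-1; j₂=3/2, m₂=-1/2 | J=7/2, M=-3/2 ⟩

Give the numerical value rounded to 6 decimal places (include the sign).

triangle: 0!×4!×3!/8! = 144/40320
(j±m)!: 1!×3!×1!×2!×2!×5! = 2880
prefactor² = (2J+1)×Δ×N² = 576/7
  k=0: +1/(0!×0!×3!×1!×1!×2!) = 1/12
Σ = 1/12  ⇒  CG² = 576/7×1/12² = 4/7
CG = +√(4/7) = +0.755929

+√(4/7) = +0.755929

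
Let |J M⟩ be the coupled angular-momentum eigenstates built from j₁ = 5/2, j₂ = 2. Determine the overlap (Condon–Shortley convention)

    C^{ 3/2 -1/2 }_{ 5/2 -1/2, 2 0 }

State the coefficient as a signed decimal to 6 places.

j₁+j₂−J=3  J+j₁−j₂=2  J−j₁+j₂=1  j₁+j₂+J+1=7
(j₁±m₁, j₂±m₂, J±M) = (2,3,2,2,1,2)
P² = 32/35
sum k=1..2:
  [1] −1/4 = -1/4
  [2] +1/2 = 1/2
S = 1/4
C² = P²·S² = 2/35 ; C = +0.239046

+0.239046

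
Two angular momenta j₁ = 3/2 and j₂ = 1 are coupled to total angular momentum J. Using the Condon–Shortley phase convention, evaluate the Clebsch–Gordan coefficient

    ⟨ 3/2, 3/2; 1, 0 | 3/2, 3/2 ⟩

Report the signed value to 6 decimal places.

triangle: 1!×2!×1!/5! = 2/120
(j±m)!: 3!×0!×1!×1!×3!×0! = 36
prefactor² = (2J+1)×Δ×N² = 12/5
  k=0: +1/(0!×1!×0!×1!×2!×0!) = 1/2
Σ = 1/2  ⇒  CG² = 12/5×1/2² = 3/5
CG = +√(3/5) = +0.774597

+√(3/5) = +0.774597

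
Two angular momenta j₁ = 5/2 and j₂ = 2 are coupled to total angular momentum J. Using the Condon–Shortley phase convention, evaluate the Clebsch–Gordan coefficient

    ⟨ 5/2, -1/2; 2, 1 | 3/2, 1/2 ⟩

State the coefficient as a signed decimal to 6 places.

+0.487950

j₁+j₂−J=3  J+j₁−j₂=2  J−j₁+j₂=1  j₁+j₂+J+1=7
(j₁±m₁, j₂±m₂, J±M) = (2,3,3,1,2,1)
P² = 48/35
sum k=2..3:
  [2] +1/2 = 1/2
  [3] −1/12 = -1/12
S = 5/12
C² = P²·S² = 5/21 ; C = +0.487950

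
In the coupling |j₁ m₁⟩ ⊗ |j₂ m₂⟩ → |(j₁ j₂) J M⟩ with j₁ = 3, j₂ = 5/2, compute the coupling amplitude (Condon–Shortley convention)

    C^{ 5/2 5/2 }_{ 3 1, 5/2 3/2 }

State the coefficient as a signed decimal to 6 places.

√[6·3!3!2!/9! · 4!2!4!1!5!0!] = √(1152/7)
  +(−1)^2/∏(2,1,0,2,3,0)! = 1/24  (running 1/24)
⟨..|..⟩ = √(1152/7)·(1/24) = +0.534522

+√(2/7) ≈ +0.534522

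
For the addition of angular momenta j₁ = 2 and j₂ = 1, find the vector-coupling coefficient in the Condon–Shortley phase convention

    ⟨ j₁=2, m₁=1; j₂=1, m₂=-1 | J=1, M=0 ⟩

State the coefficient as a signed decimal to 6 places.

+0.547723  (= +√(3/10))

√[3·2!2!0!/5! · 3!1!0!2!1!1!] = √(6/5)
  +(−1)^0/∏(0,2,1,0,1,0)! = 1/2  (running 1/2)
⟨..|..⟩ = √(6/5)·(1/2) = +0.547723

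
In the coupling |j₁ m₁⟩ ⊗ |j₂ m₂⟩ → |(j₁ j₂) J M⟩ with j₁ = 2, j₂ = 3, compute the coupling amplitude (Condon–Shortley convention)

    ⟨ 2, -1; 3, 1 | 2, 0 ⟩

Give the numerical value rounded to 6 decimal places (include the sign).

+√(1/7) = +0.377964

j₁+j₂−J=3  J+j₁−j₂=1  J−j₁+j₂=3  j₁+j₂+J+1=8
(j₁±m₁, j₂±m₂, J±M) = (1,3,4,2,2,2)
P² = 36/7
sum k=2..3:
  [2] +1/4 = 1/4
  [3] −1/12 = -1/12
S = 1/6
C² = P²·S² = 1/7 ; C = +0.377964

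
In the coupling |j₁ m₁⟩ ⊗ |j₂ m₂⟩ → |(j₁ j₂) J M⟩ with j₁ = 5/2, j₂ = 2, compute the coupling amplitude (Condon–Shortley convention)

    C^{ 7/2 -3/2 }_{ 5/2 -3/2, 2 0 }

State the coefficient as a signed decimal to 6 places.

-0.534522  (= −√(2/7))

triangle: 1!×4!×3!/9! = 144/362880
(j±m)!: 1!×4!×2!×2!×2!×5! = 23040
prefactor² = (2J+1)×Δ×N² = 512/7
  k=0: +1/(0!×1!×4!×2!×0!×1!) = 1/48
  k=1: −1/(1!×0!×3!×1!×1!×2!) = -1/12
Σ = -1/16  ⇒  CG² = 512/7×(-1/16)² = 2/7
CG = −√(2/7) = -0.534522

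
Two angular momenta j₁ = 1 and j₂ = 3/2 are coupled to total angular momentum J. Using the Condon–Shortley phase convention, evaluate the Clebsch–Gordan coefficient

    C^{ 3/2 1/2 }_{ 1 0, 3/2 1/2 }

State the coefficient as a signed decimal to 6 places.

√[4·1!1!2!/5! · 1!1!2!1!2!1!] = √(4/15)
  +(−1)^0/∏(0,1,1,2,0,0)! = 1/2  (running 1/2)
  +(−1)^1/∏(1,0,0,1,1,1)! = -1  (running -1/2)
⟨..|..⟩ = √(4/15)·(-1/2) = -0.258199

-0.258199  (= −√(1/15))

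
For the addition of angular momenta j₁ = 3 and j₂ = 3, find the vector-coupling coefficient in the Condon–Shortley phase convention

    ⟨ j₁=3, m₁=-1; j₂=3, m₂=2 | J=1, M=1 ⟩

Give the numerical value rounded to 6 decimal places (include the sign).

+√(5/28) ≈ +0.422577

j₁+j₂−J=5  J+j₁−j₂=1  J−j₁+j₂=1  j₁+j₂+J+1=8
(j₁±m₁, j₂±m₂, J±M) = (2,4,5,1,2,0)
P² = 720/7
sum k=4..4:
  [4] +1/24 = 1/24
S = 1/24
C² = P²·S² = 5/28 ; C = +0.422577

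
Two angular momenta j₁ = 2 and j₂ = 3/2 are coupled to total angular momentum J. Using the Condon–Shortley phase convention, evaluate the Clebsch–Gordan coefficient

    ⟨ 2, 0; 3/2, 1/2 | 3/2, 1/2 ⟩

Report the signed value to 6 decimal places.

√[4·2!2!1!/6! · 2!2!2!1!2!1!] = √(16/45)
  +(−1)^1/∏(1,1,1,1,1,0)! = -1  (running -1)
  +(−1)^2/∏(2,0,0,0,2,1)! = 1/4  (running -3/4)
⟨..|..⟩ = √(16/45)·(-3/4) = -0.447214

-0.447214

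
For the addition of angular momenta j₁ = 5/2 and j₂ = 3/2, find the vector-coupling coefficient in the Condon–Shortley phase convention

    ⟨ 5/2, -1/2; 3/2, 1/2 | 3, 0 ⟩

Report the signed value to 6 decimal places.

-0.447214

j₁+j₂−J=1  J+j₁−j₂=4  J−j₁+j₂=2  j₁+j₂+J+1=8
(j₁±m₁, j₂±m₂, J±M) = (2,3,2,1,3,3)
P² = 36/5
sum k=0..1:
  [0] +1/12 = 1/12
  [1] −1/4 = -1/4
S = -1/6
C² = P²·S² = 1/5 ; C = -0.447214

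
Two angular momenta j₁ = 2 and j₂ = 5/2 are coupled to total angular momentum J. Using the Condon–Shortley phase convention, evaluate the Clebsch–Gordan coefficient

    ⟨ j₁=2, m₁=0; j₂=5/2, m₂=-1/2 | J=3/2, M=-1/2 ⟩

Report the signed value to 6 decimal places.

triangle: 3!*1!*2!/7! = 12/5040
(j±m)!: 2!*2!*2!*3!*1!*2! = 96
prefactor² = (2J+1)*Δ*N² = 32/35
  k=1: −1/(1!*2!*1!*1!*0!*1!) = -1/2
  k=2: +1/(2!*1!*0!*0!*1!*2!) = 1/4
Σ = -1/4  ⇒  CG² = 32/35*(-1/4)² = 2/35
CG = −√(2/35) = -0.239046

−√(2/35) ≈ -0.239046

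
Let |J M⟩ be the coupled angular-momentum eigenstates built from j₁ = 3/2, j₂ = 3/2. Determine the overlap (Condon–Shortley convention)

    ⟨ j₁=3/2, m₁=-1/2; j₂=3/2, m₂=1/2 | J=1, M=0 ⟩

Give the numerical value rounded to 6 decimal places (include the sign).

j₁+j₂−J=2  J+j₁−j₂=1  J−j₁+j₂=1  j₁+j₂+J+1=5
(j₁±m₁, j₂±m₂, J±M) = (1,2,2,1,1,1)
P² = 1/5
sum k=1..2:
  [1] −1/1 = -1
  [2] +1/2 = 1/2
S = -1/2
C² = P²·S² = 1/20 ; C = -0.223607

-0.223607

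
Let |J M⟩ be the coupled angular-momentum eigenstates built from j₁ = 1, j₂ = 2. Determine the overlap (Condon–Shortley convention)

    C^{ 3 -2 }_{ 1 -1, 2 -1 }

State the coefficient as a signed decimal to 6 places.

+√(2/3) ≈ +0.816497

triangle: 0!·2!·4!/7! = 48/5040
(j±m)!: 0!·2!·1!·3!·1!·5! = 1440
prefactor² = (2J+1)·Δ·N² = 96
  k=0: +1/(0!·0!·2!·1!·0!·3!) = 1/12
Σ = 1/12  ⇒  CG² = 96·1/12² = 2/3
CG = +√(2/3) = +0.816497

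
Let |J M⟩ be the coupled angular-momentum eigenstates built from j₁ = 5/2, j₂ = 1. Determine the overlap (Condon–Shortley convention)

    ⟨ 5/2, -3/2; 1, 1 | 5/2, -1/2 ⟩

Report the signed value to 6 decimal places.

j₁+j₂−J=1  J+j₁−j₂=4  J−j₁+j₂=1  j₁+j₂+J+1=7
(j₁±m₁, j₂±m₂, J±M) = (1,4,2,0,2,3)
P² = 576/35
sum k=1..1:
  [1] −1/6 = -1/6
S = -1/6
C² = P²·S² = 16/35 ; C = -0.676123

−√(16/35) = -0.676123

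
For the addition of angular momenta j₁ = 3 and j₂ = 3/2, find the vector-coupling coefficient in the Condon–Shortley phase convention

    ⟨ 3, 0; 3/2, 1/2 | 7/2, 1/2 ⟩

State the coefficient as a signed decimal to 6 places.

−√(2/21) ≈ -0.308607

√[8·1!5!2!/9! · 3!3!2!1!4!3!] = √(384/7)
  +(−1)^0/∏(0,1,3,2,2,0)! = 1/24  (running 1/24)
  +(−1)^1/∏(1,0,2,1,3,1)! = -1/12  (running -1/24)
⟨..|..⟩ = √(384/7)·(-1/24) = -0.308607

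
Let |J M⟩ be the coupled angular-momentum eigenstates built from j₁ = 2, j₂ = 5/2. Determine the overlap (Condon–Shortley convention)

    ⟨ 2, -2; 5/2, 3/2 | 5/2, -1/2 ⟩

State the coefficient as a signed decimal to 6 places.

triangle: 2!×2!×3!/8! = 24/40320
(j±m)!: 0!×4!×4!×1!×2!×3! = 6912
prefactor² = (2J+1)×Δ×N² = 864/35
  k=2: +1/(2!×0!×2!×2!×0!×1!) = 1/8
Σ = 1/8  ⇒  CG² = 864/35×1/8² = 27/70
CG = +√(27/70) = +0.621059

+√(27/70) ≈ +0.621059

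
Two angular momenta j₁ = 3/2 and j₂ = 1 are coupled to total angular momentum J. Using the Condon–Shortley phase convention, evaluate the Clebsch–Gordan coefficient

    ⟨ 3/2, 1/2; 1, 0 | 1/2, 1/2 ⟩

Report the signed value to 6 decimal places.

−√(1/3) ≈ -0.577350

√[2·2!1!0!/4! · 2!1!1!1!1!0!] = √(1/3)
  +(−1)^1/∏(1,1,0,0,1,0)! = -1  (running -1)
⟨..|..⟩ = √(1/3)·(-1) = -0.577350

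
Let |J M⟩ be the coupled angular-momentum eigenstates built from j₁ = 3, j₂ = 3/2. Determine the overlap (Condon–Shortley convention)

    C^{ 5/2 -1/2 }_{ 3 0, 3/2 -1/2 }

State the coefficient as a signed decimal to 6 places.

-0.414039

triangle: 2!*4!*1!/8! = 48/40320
(j±m)!: 3!*3!*1!*2!*2!*3! = 864
prefactor² = (2J+1)*Δ*N² = 216/35
  k=0: +1/(0!*2!*3!*1!*1!*0!) = 1/12
  k=1: −1/(1!*1!*2!*0!*2!*1!) = -1/4
Σ = -1/6  ⇒  CG² = 216/35*(-1/6)² = 6/35
CG = −√(6/35) = -0.414039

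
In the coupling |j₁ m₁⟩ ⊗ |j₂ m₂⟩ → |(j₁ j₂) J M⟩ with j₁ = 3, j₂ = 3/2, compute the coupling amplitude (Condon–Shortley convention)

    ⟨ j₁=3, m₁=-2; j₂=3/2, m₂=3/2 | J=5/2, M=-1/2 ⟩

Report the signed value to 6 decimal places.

triangle: 2!*4!*1!/8! = 48/40320
(j±m)!: 1!*5!*3!*0!*2!*3! = 8640
prefactor² = (2J+1)*Δ*N² = 432/7
  k=2: +1/(2!*0!*3!*1!*1!*0!) = 1/12
Σ = 1/12  ⇒  CG² = 432/7*1/12² = 3/7
CG = +√(3/7) = +0.654654

+0.654654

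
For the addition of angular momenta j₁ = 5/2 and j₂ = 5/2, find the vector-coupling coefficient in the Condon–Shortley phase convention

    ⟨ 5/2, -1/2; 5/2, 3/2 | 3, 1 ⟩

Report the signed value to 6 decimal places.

+0.182574  (= +√(1/30))

triangle: 2!·3!·3!/9! = 72/362880
(j±m)!: 2!·3!·4!·1!·4!·2! = 13824
prefactor² = (2J+1)·Δ·N² = 96/5
  k=1: −1/(1!·1!·2!·3!·1!·0!) = -1/12
  k=2: +1/(2!·0!·1!·2!·2!·1!) = 1/8
Σ = 1/24  ⇒  CG² = 96/5·1/24² = 1/30
CG = +√(1/30) = +0.182574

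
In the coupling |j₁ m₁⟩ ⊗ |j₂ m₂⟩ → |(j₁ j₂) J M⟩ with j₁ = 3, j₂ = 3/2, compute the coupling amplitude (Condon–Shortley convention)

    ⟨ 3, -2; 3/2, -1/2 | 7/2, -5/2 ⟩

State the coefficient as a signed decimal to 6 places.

−√(1/7) = -0.377964

triangle: 1!·5!·2!/9! = 240/362880
(j±m)!: 1!·5!·1!·2!·1!·6! = 172800
prefactor² = (2J+1)·Δ·N² = 6400/7
  k=0: +1/(0!·1!·5!·1!·0!·1!) = 1/120
  k=1: −1/(1!·0!·4!·0!·1!·2!) = -1/48
Σ = -1/80  ⇒  CG² = 6400/7·(-1/80)² = 1/7
CG = −√(1/7) = -0.377964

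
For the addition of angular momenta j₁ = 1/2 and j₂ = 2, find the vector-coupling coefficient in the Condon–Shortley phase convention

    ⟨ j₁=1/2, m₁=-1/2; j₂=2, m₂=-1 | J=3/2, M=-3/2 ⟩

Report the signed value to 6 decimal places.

−√(1/5) = -0.447214

triangle: 1!·0!·3!/5! = 6/120
(j±m)!: 0!·1!·1!·3!·0!·3! = 36
prefactor² = (2J+1)·Δ·N² = 36/5
  k=1: −1/(1!·0!·0!·0!·0!·3!) = -1/6
Σ = -1/6  ⇒  CG² = 36/5·(-1/6)² = 1/5
CG = −√(1/5) = -0.447214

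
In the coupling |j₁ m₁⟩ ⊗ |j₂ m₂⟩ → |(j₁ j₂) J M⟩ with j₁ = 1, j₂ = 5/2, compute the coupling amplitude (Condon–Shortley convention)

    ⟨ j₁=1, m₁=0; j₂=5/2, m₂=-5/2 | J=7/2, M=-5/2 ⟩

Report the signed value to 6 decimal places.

triangle: 0!·2!·5!/8! = 240/40320
(j±m)!: 1!·1!·0!·5!·1!·6! = 86400
prefactor² = (2J+1)·Δ·N² = 28800/7
  k=0: +1/(0!·0!·1!·0!·1!·5!) = 1/120
Σ = 1/120  ⇒  CG² = 28800/7·1/120² = 2/7
CG = +√(2/7) = +0.534522

+0.534522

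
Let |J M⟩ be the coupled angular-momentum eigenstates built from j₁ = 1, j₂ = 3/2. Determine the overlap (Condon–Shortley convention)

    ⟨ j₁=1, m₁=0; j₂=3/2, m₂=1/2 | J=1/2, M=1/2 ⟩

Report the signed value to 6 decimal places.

−√(1/3) ≈ -0.577350

√[2·2!0!1!/4! · 1!1!2!1!1!0!] = √(1/3)
  +(−1)^1/∏(1,1,0,1,0,0)! = -1  (running -1)
⟨..|..⟩ = √(1/3)·(-1) = -0.577350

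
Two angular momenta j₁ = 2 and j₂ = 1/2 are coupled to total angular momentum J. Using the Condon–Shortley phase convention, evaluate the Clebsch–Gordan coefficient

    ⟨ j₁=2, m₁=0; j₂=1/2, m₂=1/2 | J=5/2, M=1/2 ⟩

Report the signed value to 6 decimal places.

triangle: 0!×4!×1!/6! = 24/720
(j±m)!: 2!×2!×1!×0!×3!×2! = 48
prefactor² = (2J+1)×Δ×N² = 48/5
  k=0: +1/(0!×0!×2!×1!×2!×0!) = 1/4
Σ = 1/4  ⇒  CG² = 48/5×1/4² = 3/5
CG = +√(3/5) = +0.774597

+√(3/5) ≈ +0.774597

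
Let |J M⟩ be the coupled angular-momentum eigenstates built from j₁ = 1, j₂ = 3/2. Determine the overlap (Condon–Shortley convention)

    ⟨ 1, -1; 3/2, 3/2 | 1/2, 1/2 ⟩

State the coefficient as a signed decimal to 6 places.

j₁+j₂−J=2  J+j₁−j₂=0  J−j₁+j₂=1  j₁+j₂+J+1=4
(j₁±m₁, j₂±m₂, J±M) = (0,2,3,0,1,0)
P² = 2
sum k=2..2:
  [2] +1/2 = 1/2
S = 1/2
C² = P²·S² = 1/2 ; C = +0.707107

+√(1/2) ≈ +0.707107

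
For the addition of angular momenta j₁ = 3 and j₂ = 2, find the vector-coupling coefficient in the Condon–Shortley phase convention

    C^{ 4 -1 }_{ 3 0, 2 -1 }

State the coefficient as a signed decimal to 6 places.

+0.462910

√[9·1!5!3!/10! · 3!3!1!3!3!5!] = √(1944/7)
  +(−1)^0/∏(0,1,3,1,2,2)! = 1/24  (running 1/24)
  +(−1)^1/∏(1,0,2,0,3,3)! = -1/72  (running 1/36)
⟨..|..⟩ = √(1944/7)·(1/36) = +0.462910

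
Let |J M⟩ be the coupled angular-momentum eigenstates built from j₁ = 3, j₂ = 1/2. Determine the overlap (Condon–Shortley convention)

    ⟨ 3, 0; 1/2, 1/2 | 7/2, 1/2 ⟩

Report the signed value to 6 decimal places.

√[8·0!6!1!/8! · 3!3!1!0!4!3!] = √(5184/7)
  +(−1)^0/∏(0,0,3,1,3,0)! = 1/36  (running 1/36)
⟨..|..⟩ = √(5184/7)·(1/36) = +0.755929

+0.755929  (= +√(4/7))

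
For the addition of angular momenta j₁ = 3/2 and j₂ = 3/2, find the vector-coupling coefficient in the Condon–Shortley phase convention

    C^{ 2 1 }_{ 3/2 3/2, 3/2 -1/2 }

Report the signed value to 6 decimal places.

+√(1/2) = +0.707107

j₁+j₂−J=1  J+j₁−j₂=2  J−j₁+j₂=2  j₁+j₂+J+1=6
(j₁±m₁, j₂±m₂, J±M) = (3,0,1,2,3,1)
P² = 2
sum k=0..0:
  [0] +1/2 = 1/2
S = 1/2
C² = P²·S² = 1/2 ; C = +0.707107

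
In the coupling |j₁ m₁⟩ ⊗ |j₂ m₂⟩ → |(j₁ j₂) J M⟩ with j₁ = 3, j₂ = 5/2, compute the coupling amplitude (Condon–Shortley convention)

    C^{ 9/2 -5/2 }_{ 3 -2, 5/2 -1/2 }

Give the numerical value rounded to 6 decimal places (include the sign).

triangle: 1!*5!*4!/11! = 2880/39916800
(j±m)!: 1!*5!*2!*3!*2!*7! = 14515200
prefactor² = (2J+1)*Δ*N² = 115200/11
  k=0: +1/(0!*1!*5!*2!*0!*2!) = 1/480
  k=1: −1/(1!*0!*4!*1!*1!*3!) = -1/144
Σ = -7/1440  ⇒  CG² = 115200/11*(-7/1440)² = 49/198
CG = −√(49/198) = -0.497468

−√(49/198) = -0.497468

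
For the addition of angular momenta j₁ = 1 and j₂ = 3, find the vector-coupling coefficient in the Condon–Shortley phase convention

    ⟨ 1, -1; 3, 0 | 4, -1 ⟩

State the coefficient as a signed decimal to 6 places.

j₁+j₂−J=0  J+j₁−j₂=2  J−j₁+j₂=6  j₁+j₂+J+1=9
(j₁±m₁, j₂±m₂, J±M) = (0,2,3,3,3,5)
P² = 12960/7
sum k=0..0:
  [0] +1/72 = 1/72
S = 1/72
C² = P²·S² = 5/14 ; C = +0.597614

+0.597614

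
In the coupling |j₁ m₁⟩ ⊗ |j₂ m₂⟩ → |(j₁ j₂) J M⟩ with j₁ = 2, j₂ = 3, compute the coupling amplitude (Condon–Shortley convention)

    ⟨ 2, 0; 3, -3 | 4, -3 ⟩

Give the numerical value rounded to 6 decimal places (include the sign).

+√(9/20) = +0.670820

triangle: 1!·3!·5!/10! = 720/3628800
(j±m)!: 2!·2!·0!·6!·1!·7! = 14515200
prefactor² = (2J+1)·Δ·N² = 25920
  k=0: +1/(0!·1!·2!·0!·1!·5!) = 1/240
Σ = 1/240  ⇒  CG² = 25920·1/240² = 9/20
CG = +√(9/20) = +0.670820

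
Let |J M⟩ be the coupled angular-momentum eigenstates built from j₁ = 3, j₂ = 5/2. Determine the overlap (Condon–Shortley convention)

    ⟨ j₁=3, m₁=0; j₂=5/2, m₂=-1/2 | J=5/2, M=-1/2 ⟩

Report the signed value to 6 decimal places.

−√(8/105) = -0.276026

triangle: 3!×3!×2!/9! = 72/362880
(j±m)!: 3!×3!×2!×3!×2!×3! = 5184
prefactor² = (2J+1)×Δ×N² = 216/35
  k=0: +1/(0!×3!×3!×2!×0!×0!) = 1/72
  k=1: −1/(1!×2!×2!×1!×1!×1!) = -1/4
  k=2: +1/(2!×1!×1!×0!×2!×2!) = 1/8
Σ = -1/9  ⇒  CG² = 216/35×(-1/9)² = 8/105
CG = −√(8/105) = -0.276026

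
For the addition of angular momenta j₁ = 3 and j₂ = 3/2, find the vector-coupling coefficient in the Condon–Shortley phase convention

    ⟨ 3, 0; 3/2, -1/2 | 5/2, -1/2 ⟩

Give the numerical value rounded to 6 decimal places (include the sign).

−√(6/35) ≈ -0.414039

j₁+j₂−J=2  J+j₁−j₂=4  J−j₁+j₂=1  j₁+j₂+J+1=8
(j₁±m₁, j₂±m₂, J±M) = (3,3,1,2,2,3)
P² = 216/35
sum k=0..1:
  [0] +1/12 = 1/12
  [1] −1/4 = -1/4
S = -1/6
C² = P²·S² = 6/35 ; C = -0.414039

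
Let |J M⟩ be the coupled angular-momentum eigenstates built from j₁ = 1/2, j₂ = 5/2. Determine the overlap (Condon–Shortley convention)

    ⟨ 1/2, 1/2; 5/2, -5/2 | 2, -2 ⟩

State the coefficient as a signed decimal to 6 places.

triangle: 1!·0!·4!/6! = 24/720
(j±m)!: 1!·0!·0!·5!·0!·4! = 2880
prefactor² = (2J+1)·Δ·N² = 480
  k=0: +1/(0!·1!·0!·0!·0!·4!) = 1/24
Σ = 1/24  ⇒  CG² = 480·1/24² = 5/6
CG = +√(5/6) = +0.912871

+√(5/6) ≈ +0.912871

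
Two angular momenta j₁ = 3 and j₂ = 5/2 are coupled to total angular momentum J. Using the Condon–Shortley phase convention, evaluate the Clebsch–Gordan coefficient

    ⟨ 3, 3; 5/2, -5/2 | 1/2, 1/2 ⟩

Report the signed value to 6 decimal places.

+0.534522  (= +√(2/7))

j₁+j₂−J=5  J+j₁−j₂=1  J−j₁+j₂=0  j₁+j₂+J+1=7
(j₁±m₁, j₂±m₂, J±M) = (6,0,0,5,1,0)
P² = 28800/7
sum k=0..0:
  [0] +1/120 = 1/120
S = 1/120
C² = P²·S² = 2/7 ; C = +0.534522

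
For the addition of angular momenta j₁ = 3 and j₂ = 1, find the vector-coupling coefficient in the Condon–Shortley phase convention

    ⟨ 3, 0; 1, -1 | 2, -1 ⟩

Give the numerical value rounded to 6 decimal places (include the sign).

+0.377964

j₁+j₂−J=2  J+j₁−j₂=4  J−j₁+j₂=0  j₁+j₂+J+1=7
(j₁±m₁, j₂±m₂, J±M) = (3,3,0,2,1,3)
P² = 144/7
sum k=0..0:
  [0] +1/12 = 1/12
S = 1/12
C² = P²·S² = 1/7 ; C = +0.377964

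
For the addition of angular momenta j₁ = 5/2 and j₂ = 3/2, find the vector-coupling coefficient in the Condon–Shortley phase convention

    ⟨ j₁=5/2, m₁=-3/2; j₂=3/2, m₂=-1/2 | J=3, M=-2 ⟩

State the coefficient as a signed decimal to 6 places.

j₁+j₂−J=1  J+j₁−j₂=4  J−j₁+j₂=2  j₁+j₂+J+1=8
(j₁±m₁, j₂±m₂, J±M) = (1,4,1,2,1,5)
P² = 48
sum k=0..1:
  [0] +1/24 = 1/24
  [1] −1/12 = -1/12
S = -1/24
C² = P²·S² = 1/12 ; C = -0.288675

-0.288675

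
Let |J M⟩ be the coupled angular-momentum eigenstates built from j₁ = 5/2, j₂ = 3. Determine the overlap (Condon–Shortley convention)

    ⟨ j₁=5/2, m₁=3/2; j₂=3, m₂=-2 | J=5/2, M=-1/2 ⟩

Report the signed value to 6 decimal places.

√[6·3!2!3!/9! · 4!1!1!5!2!3!] = √(288/7)
  +(−1)^0/∏(0,3,1,1,1,2)! = 1/12  (running 1/12)
  +(−1)^1/∏(1,2,0,0,2,3)! = -1/24  (running 1/24)
⟨..|..⟩ = √(288/7)·(1/24) = +0.267261

+√(1/14) ≈ +0.267261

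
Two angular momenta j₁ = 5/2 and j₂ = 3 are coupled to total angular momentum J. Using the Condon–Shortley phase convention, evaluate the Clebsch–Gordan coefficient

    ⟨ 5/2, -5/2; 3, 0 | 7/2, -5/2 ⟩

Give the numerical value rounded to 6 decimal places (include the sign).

+√(8/21) ≈ +0.617213

√[8·2!3!4!/10! · 0!5!3!3!1!6!] = √(13824/7)
  +(−1)^2/∏(2,0,3,1,0,3)! = 1/72  (running 1/72)
⟨..|..⟩ = √(13824/7)·(1/72) = +0.617213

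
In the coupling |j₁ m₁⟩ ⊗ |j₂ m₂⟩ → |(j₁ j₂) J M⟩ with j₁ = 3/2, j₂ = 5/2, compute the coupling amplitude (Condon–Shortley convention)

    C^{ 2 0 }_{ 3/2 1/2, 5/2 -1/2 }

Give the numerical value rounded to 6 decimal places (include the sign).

-0.267261

√[5·2!1!3!/7! · 2!1!2!3!2!2!] = √(8/7)
  +(−1)^0/∏(0,2,1,2,0,1)! = 1/4  (running 1/4)
  +(−1)^1/∏(1,1,0,1,1,2)! = -1/2  (running -1/4)
⟨..|..⟩ = √(8/7)·(-1/4) = -0.267261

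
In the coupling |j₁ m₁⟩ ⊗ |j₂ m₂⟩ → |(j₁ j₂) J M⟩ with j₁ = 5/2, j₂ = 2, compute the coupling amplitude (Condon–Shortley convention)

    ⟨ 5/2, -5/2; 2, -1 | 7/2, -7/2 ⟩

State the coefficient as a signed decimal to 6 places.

triangle: 1!·4!·3!/9! = 144/362880
(j±m)!: 0!·5!·1!·3!·0!·7! = 3628800
prefactor² = (2J+1)·Δ·N² = 11520
  k=1: −1/(1!·0!·4!·0!·0!·3!) = -1/144
Σ = -1/144  ⇒  CG² = 11520·(-1/144)² = 5/9
CG = −√(5/9) = -0.745356

-0.745356  (= −√(5/9))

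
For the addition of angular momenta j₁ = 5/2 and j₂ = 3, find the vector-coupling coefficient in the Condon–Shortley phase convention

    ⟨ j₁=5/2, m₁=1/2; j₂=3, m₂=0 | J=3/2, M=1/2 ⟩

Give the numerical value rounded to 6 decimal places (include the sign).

√[4·4!1!2!/8! · 3!2!3!3!2!1!] = √(144/35)
  +(−1)^1/∏(1,3,1,2,0,0)! = -1/12  (running -1/12)
  +(−1)^2/∏(2,2,0,1,1,1)! = 1/4  (running 1/6)
⟨..|..⟩ = √(144/35)·(1/6) = +0.338062

+0.338062  (= +√(4/35))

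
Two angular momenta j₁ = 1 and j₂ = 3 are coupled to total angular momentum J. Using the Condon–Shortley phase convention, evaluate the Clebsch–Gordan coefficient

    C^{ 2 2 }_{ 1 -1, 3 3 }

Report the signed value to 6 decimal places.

+0.845154  (= +√(5/7))

j₁+j₂−J=2  J+j₁−j₂=0  J−j₁+j₂=4  j₁+j₂+J+1=7
(j₁±m₁, j₂±m₂, J±M) = (0,2,6,0,4,0)
P² = 11520/7
sum k=2..2:
  [2] +1/48 = 1/48
S = 1/48
C² = P²·S² = 5/7 ; C = +0.845154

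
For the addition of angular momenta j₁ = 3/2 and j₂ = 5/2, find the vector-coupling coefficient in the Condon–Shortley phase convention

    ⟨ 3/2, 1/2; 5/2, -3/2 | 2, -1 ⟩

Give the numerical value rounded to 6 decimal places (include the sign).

+0.154303

j₁+j₂−J=2  J+j₁−j₂=1  J−j₁+j₂=3  j₁+j₂+J+1=7
(j₁±m₁, j₂±m₂, J±M) = (2,1,1,4,1,3)
P² = 24/7
sum k=0..1:
  [0] +1/4 = 1/4
  [1] −1/6 = -1/6
S = 1/12
C² = P²·S² = 1/42 ; C = +0.154303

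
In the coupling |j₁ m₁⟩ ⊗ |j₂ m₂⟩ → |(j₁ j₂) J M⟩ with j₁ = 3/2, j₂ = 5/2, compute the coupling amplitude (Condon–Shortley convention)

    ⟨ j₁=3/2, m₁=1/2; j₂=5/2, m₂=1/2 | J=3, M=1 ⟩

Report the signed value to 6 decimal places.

+0.129099

triangle: 1!×2!×4!/8! = 48/40320
(j±m)!: 2!×1!×3!×2!×4!×2! = 1152
prefactor² = (2J+1)×Δ×N² = 48/5
  k=0: +1/(0!×1!×1!×3!×1!×1!) = 1/6
  k=1: −1/(1!×0!×0!×2!×2!×2!) = -1/8
Σ = 1/24  ⇒  CG² = 48/5×1/24² = 1/60
CG = +√(1/60) = +0.129099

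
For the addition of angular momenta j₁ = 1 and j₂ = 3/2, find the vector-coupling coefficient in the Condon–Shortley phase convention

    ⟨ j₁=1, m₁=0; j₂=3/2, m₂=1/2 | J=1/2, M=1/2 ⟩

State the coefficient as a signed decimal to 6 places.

-0.577350

triangle: 2!×0!×1!/4! = 2/24
(j±m)!: 1!×1!×2!×1!×1!×0! = 2
prefactor² = (2J+1)×Δ×N² = 1/3
  k=1: −1/(1!×1!×0!×1!×0!×0!) = -1
Σ = -1  ⇒  CG² = 1/3×(-1)² = 1/3
CG = −√(1/3) = -0.577350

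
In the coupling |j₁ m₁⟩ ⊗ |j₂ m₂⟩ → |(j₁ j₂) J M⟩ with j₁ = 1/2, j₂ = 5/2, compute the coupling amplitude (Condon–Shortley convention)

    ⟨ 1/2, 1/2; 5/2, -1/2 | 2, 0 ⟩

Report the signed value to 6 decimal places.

triangle: 1!·0!·4!/6! = 24/720
(j±m)!: 1!·0!·2!·3!·2!·2! = 48
prefactor² = (2J+1)·Δ·N² = 8
  k=0: +1/(0!·1!·0!·2!·0!·2!) = 1/4
Σ = 1/4  ⇒  CG² = 8·1/4² = 1/2
CG = +√(1/2) = +0.707107

+0.707107  (= +√(1/2))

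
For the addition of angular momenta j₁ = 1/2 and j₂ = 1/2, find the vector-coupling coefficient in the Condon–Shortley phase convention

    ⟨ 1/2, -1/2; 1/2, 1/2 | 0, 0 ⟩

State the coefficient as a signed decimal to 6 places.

-0.707107  (= −√(1/2))

j₁+j₂−J=1  J+j₁−j₂=0  J−j₁+j₂=0  j₁+j₂+J+1=2
(j₁±m₁, j₂±m₂, J±M) = (0,1,1,0,0,0)
P² = 1/2
sum k=1..1:
  [1] −1/1 = -1
S = -1
C² = P²·S² = 1/2 ; C = -0.707107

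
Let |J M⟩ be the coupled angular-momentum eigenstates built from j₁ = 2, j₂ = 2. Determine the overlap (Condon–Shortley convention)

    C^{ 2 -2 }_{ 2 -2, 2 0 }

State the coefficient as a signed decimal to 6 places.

+0.534522

triangle: 2!*2!*2!/7! = 8/5040
(j±m)!: 0!*4!*2!*2!*0!*4! = 2304
prefactor² = (2J+1)*Δ*N² = 128/7
  k=2: +1/(2!*0!*2!*0!*0!*2!) = 1/8
Σ = 1/8  ⇒  CG² = 128/7*1/8² = 2/7
CG = +√(2/7) = +0.534522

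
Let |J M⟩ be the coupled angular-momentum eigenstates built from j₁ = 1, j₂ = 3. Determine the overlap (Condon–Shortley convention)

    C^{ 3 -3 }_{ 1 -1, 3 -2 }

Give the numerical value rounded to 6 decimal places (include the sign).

triangle: 1!×1!×5!/8! = 120/40320
(j±m)!: 0!×2!×1!×5!×0!×6! = 172800
prefactor² = (2J+1)×Δ×N² = 3600
  k=1: −1/(1!×0!×1!×0!×0!×5!) = -1/120
Σ = -1/120  ⇒  CG² = 3600×(-1/120)² = 1/4
CG = −√(1/4) = -0.500000

−√(1/4) ≈ -0.500000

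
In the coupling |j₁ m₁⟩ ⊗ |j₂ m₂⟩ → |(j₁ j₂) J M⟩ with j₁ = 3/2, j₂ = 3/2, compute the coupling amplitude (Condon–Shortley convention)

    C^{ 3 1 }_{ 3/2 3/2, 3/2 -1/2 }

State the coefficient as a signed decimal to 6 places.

j₁+j₂−J=0  J+j₁−j₂=3  J−j₁+j₂=3  j₁+j₂+J+1=7
(j₁±m₁, j₂±m₂, J±M) = (3,0,1,2,4,2)
P² = 144/5
sum k=0..0:
  [0] +1/12 = 1/12
S = 1/12
C² = P²·S² = 1/5 ; C = +0.447214

+√(1/5) = +0.447214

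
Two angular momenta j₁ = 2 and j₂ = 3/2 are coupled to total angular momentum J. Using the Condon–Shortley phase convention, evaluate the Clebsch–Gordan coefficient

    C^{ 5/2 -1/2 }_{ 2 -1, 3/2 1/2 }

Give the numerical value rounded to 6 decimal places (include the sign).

j₁+j₂−J=1  J+j₁−j₂=3  J−j₁+j₂=2  j₁+j₂+J+1=7
(j₁±m₁, j₂±m₂, J±M) = (1,3,2,1,2,3)
P² = 72/35
sum k=0..1:
  [0] +1/12 = 1/12
  [1] −1/2 = -1/2
S = -5/12
C² = P²·S² = 5/14 ; C = -0.597614

−√(5/14) ≈ -0.597614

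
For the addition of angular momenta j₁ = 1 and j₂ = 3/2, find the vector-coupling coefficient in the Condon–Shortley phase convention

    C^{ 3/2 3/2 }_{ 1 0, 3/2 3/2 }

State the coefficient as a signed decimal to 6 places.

−√(3/5) ≈ -0.774597

j₁+j₂−J=1  J+j₁−j₂=1  J−j₁+j₂=2  j₁+j₂+J+1=5
(j₁±m₁, j₂±m₂, J±M) = (1,1,3,0,3,0)
P² = 12/5
sum k=1..1:
  [1] −1/2 = -1/2
S = -1/2
C² = P²·S² = 3/5 ; C = -0.774597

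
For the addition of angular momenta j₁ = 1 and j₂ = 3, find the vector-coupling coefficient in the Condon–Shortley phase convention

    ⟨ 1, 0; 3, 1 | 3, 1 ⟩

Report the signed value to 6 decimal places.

-0.288675  (= −√(1/12))

j₁+j₂−J=1  J+j₁−j₂=1  J−j₁+j₂=5  j₁+j₂+J+1=8
(j₁±m₁, j₂±m₂, J±M) = (1,1,4,2,4,2)
P² = 48
sum k=0..1:
  [0] +1/24 = 1/24
  [1] −1/12 = -1/12
S = -1/24
C² = P²·S² = 1/12 ; C = -0.288675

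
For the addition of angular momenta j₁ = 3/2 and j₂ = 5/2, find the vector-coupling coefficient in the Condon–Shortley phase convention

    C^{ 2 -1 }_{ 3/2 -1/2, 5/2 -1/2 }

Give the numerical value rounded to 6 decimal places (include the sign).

j₁+j₂−J=2  J+j₁−j₂=1  J−j₁+j₂=3  j₁+j₂+J+1=7
(j₁±m₁, j₂±m₂, J±M) = (1,2,2,3,1,3)
P² = 12/7
sum k=1..2:
  [1] −1/2 = -1/2
  [2] +1/12 = 1/12
S = -5/12
C² = P²·S² = 25/84 ; C = -0.545545

-0.545545  (= −√(25/84))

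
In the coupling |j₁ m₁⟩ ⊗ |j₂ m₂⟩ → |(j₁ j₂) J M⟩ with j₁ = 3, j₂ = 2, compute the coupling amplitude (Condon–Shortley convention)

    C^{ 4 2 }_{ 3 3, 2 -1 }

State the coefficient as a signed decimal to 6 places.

+√(27/140) ≈ +0.439155

j₁+j₂−J=1  J+j₁−j₂=5  J−j₁+j₂=3  j₁+j₂+J+1=10
(j₁±m₁, j₂±m₂, J±M) = (6,0,1,3,6,2)
P² = 77760/7
sum k=0..0:
  [0] +1/240 = 1/240
S = 1/240
C² = P²·S² = 27/140 ; C = +0.439155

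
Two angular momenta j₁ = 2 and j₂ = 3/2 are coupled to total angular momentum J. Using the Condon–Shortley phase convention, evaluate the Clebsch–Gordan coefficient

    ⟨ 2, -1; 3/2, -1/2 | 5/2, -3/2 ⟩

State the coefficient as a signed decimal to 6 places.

j₁+j₂−J=1  J+j₁−j₂=3  J−j₁+j₂=2  j₁+j₂+J+1=7
(j₁±m₁, j₂±m₂, J±M) = (1,3,1,2,1,4)
P² = 144/35
sum k=0..1:
  [0] +1/6 = 1/6
  [1] −1/4 = -1/4
S = -1/12
C² = P²·S² = 1/35 ; C = -0.169031

-0.169031  (= −√(1/35))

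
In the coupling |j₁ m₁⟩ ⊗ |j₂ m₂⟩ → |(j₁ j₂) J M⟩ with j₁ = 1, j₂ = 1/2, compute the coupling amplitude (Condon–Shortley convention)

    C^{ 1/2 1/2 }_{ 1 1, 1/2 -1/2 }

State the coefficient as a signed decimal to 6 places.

√[2·1!1!0!/3! · 2!0!0!1!1!0!] = √(2/3)
  +(−1)^0/∏(0,1,0,0,1,0)! = 1  (running 1)
⟨..|..⟩ = √(2/3)·(1) = +0.816497

+√(2/3) = +0.816497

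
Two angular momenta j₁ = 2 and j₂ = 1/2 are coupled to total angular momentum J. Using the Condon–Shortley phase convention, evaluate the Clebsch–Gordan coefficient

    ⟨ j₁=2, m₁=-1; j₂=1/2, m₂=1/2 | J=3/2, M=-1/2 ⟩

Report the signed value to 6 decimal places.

j₁+j₂−J=1  J+j₁−j₂=3  J−j₁+j₂=0  j₁+j₂+J+1=5
(j₁±m₁, j₂±m₂, J±M) = (1,3,1,0,1,2)
P² = 12/5
sum k=1..1:
  [1] −1/2 = -1/2
S = -1/2
C² = P²·S² = 3/5 ; C = -0.774597

-0.774597  (= −√(3/5))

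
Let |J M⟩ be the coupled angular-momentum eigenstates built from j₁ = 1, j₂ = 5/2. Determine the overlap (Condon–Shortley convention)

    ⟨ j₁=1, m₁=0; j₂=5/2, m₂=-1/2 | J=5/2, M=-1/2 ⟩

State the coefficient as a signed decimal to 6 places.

j₁+j₂−J=1  J+j₁−j₂=1  J−j₁+j₂=4  j₁+j₂+J+1=7
(j₁±m₁, j₂±m₂, J±M) = (1,1,2,3,2,3)
P² = 144/35
sum k=0..1:
  [0] +1/4 = 1/4
  [1] −1/6 = -1/6
S = 1/12
C² = P²·S² = 1/35 ; C = +0.169031

+√(1/35) = +0.169031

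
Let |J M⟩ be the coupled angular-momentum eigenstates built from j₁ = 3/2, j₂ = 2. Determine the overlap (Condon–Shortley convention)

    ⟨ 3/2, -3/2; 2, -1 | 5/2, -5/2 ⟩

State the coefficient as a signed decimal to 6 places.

j₁+j₂−J=1  J+j₁−j₂=2  J−j₁+j₂=3  j₁+j₂+J+1=7
(j₁±m₁, j₂±m₂, J±M) = (0,3,1,3,0,5)
P² = 432/7
sum k=1..1:
  [1] −1/12 = -1/12
S = -1/12
C² = P²·S² = 3/7 ; C = -0.654654

−√(3/7) ≈ -0.654654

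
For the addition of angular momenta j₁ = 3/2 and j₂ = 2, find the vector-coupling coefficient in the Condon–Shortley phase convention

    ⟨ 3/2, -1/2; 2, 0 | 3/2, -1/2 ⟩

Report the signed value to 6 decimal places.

−√(1/5) = -0.447214

triangle: 2!·1!·2!/6! = 4/720
(j±m)!: 1!·2!·2!·2!·1!·2! = 16
prefactor² = (2J+1)·Δ·N² = 16/45
  k=1: −1/(1!·1!·1!·1!·0!·1!) = -1
  k=2: +1/(2!·0!·0!·0!·1!·2!) = 1/4
Σ = -3/4  ⇒  CG² = 16/45·(-3/4)² = 1/5
CG = −√(1/5) = -0.447214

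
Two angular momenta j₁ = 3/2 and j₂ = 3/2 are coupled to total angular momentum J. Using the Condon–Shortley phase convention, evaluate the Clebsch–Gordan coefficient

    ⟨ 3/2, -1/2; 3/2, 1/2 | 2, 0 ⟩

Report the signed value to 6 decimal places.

−√(1/4) ≈ -0.500000

j₁+j₂−J=1  J+j₁−j₂=2  J−j₁+j₂=2  j₁+j₂+J+1=6
(j₁±m₁, j₂±m₂, J±M) = (1,2,2,1,2,2)
P² = 4/9
sum k=0..1:
  [0] +1/4 = 1/4
  [1] −1/1 = -1
S = -3/4
C² = P²·S² = 1/4 ; C = -0.500000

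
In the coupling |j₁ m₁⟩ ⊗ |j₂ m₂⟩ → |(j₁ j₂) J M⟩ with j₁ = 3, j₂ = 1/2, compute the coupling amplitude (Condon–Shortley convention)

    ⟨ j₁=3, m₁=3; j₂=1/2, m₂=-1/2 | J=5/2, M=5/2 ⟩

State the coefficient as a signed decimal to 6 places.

+0.925820  (= +√(6/7))

√[6·1!5!0!/7! · 6!0!0!1!5!0!] = √(86400/7)
  +(−1)^0/∏(0,1,0,0,5,0)! = 1/120  (running 1/120)
⟨..|..⟩ = √(86400/7)·(1/120) = +0.925820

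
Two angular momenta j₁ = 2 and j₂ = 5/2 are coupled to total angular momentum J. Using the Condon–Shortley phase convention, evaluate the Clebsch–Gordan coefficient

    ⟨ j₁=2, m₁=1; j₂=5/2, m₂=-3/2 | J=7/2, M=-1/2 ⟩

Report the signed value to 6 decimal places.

triangle: 1!·3!·4!/9! = 144/362880
(j±m)!: 3!·1!·1!·4!·3!·4! = 20736
prefactor² = (2J+1)·Δ·N² = 2304/35
  k=0: +1/(0!·1!·1!·1!·2!·3!) = 1/12
  k=1: −1/(1!·0!·0!·0!·3!·4!) = -1/144
Σ = 11/144  ⇒  CG² = 2304/35·11/144² = 121/315
CG = +√(121/315) = +0.619780

+√(121/315) = +0.619780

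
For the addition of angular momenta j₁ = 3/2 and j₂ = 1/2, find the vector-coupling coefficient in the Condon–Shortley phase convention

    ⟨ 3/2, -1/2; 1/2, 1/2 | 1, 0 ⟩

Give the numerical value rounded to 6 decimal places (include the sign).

-0.707107

√[3·1!2!0!/4! · 1!2!1!0!1!1!] = √(1/2)
  +(−1)^1/∏(1,0,1,0,1,0)! = -1  (running -1)
⟨..|..⟩ = √(1/2)·(-1) = -0.707107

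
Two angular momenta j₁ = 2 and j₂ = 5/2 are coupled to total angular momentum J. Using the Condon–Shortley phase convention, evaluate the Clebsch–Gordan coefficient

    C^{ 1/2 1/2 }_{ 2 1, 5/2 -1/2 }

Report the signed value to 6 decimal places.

−√(2/15) = -0.365148

triangle: 4!·0!·1!/6! = 24/720
(j±m)!: 3!·1!·2!·3!·1!·0! = 72
prefactor² = (2J+1)·Δ·N² = 24/5
  k=1: −1/(1!·3!·0!·1!·0!·0!) = -1/6
Σ = -1/6  ⇒  CG² = 24/5·(-1/6)² = 2/15
CG = −√(2/15) = -0.365148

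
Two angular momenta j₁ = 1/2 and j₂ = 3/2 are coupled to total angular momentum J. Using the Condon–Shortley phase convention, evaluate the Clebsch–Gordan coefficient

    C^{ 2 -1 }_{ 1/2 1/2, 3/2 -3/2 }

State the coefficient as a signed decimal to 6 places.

√[5·0!1!3!/5! · 1!0!0!3!1!3!] = √(9)
  +(−1)^0/∏(0,0,0,0,1,3)! = 1/6  (running 1/6)
⟨..|..⟩ = √(9)·(1/6) = +0.500000

+√(1/4) ≈ +0.500000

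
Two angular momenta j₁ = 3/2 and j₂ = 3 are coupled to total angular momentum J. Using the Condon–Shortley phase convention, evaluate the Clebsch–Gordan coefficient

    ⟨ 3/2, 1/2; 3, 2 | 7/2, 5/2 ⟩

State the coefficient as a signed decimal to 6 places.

-0.377964  (= −√(1/7))

triangle: 1!×2!×5!/9! = 240/362880
(j±m)!: 2!×1!×5!×1!×6!×1! = 172800
prefactor² = (2J+1)×Δ×N² = 6400/7
  k=0: +1/(0!×1!×1!×5!×1!×0!) = 1/120
  k=1: −1/(1!×0!×0!×4!×2!×1!) = -1/48
Σ = -1/80  ⇒  CG² = 6400/7×(-1/80)² = 1/7
CG = −√(1/7) = -0.377964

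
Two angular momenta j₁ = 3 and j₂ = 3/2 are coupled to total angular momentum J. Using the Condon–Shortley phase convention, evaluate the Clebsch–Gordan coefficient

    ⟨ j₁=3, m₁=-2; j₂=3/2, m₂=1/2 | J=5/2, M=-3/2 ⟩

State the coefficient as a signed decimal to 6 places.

+√(1/14) ≈ +0.267261

√[6·2!4!1!/8! · 1!5!2!1!1!4!] = √(288/7)
  +(−1)^1/∏(1,1,4,1,0,0)! = -1/24  (running -1/24)
  +(−1)^2/∏(2,0,3,0,1,1)! = 1/12  (running 1/24)
⟨..|..⟩ = √(288/7)·(1/24) = +0.267261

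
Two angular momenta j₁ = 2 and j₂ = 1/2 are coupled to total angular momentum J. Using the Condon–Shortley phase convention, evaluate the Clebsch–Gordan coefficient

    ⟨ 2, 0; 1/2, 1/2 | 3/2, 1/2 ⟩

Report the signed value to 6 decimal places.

√[4·1!3!0!/5! · 2!2!1!0!2!1!] = √(8/5)
  +(−1)^1/∏(1,0,1,0,2,0)! = -1/2  (running -1/2)
⟨..|..⟩ = √(8/5)·(-1/2) = -0.632456

-0.632456  (= −√(2/5))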